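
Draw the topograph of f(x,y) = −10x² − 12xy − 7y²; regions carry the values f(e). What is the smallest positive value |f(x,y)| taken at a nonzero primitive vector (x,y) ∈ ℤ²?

translate: b→-8 (≡12 mod 20), so (10,12,7)→(10,-8,5)
flip: (10,-8,5)→(5,8,10)
translate: b→-2 (≡8 mod 10), so (5,8,10)→(5,-2,7)
reduced (well bottom): (5,-2,7) with a≤c, −a<b≤a
well minimum |f| = |-5| = 5 (negative-definite)

5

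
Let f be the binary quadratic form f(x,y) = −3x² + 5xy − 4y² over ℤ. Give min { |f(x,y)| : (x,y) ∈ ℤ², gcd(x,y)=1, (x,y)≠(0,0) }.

translate: b→1 (≡-5 mod 6), so (3,-5,4)→(3,1,2)
flip: (3,1,2)→(2,-1,3)
reduced (well bottom): (2,-1,3) with a≤c, −a<b≤a
well minimum |f| = |-2| = 2 (negative-definite)

2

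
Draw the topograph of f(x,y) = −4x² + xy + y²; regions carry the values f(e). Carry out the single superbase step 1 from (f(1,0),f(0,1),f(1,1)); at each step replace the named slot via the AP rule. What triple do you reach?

start (-4,1,-2) = (f(1,0),f(0,1),f(1,1))
replace slot 1: 2·(1+(-2)) − (-4) = 2 → (2,1,-2)

2,1,-2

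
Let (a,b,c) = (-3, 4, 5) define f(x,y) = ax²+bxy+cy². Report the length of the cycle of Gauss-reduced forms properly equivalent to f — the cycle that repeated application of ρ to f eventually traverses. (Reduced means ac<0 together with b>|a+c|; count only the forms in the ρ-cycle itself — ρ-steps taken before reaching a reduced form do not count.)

D = 76, ⌊√D⌋ = 8
river: ρ → (5,6,-2)
river: ρ → (-2,6,5)
river: ρ → (5,4,-3)
river: ρ → (-3,8,1)
river: ρ → (1,8,-3)
river: ρ → (-3,4,5)
ρ-cycle length = 6 (tail of 0 descent steps not counted)

6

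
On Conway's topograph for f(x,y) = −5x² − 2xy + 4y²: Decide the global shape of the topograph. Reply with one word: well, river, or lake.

D = b²−4ac = (-2)² − 4·(-5)·4 = 84
D > 0 non-square ⇒ indefinite ⇒ periodic river

river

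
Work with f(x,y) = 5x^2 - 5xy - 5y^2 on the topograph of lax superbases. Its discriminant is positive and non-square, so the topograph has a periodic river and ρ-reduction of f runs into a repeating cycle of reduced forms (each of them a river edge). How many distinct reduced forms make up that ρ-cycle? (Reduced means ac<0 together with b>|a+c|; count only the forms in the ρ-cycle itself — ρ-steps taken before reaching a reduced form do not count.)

D = 125, ⌊√D⌋ = 11
descent: ρ → (-5,5,5)  [lands on river]
river: ρ → (5,5,-5)
ρ-cycle length = 2 (tail of 1 descent step not counted)

2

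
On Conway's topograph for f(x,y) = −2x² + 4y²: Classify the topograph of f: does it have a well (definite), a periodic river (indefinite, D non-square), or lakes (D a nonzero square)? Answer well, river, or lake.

D = b²−4ac = 0² − 4·(-2)·4 = 32
D > 0 non-square ⇒ indefinite ⇒ periodic river

river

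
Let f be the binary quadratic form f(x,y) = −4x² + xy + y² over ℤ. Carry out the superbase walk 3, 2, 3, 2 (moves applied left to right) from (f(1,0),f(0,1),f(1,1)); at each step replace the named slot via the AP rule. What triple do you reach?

start (-4,1,-2) = (f(1,0),f(0,1),f(1,1))
replace slot 3: 2·((-4)+1) − (-2) = -4 → (-4,1,-4)
replace slot 2: 2·((-4)+(-4)) − 1 = -17 → (-4,-17,-4)
replace slot 3: 2·((-4)+(-17)) − (-4) = -38 → (-4,-17,-38)
replace slot 2: 2·((-4)+(-38)) − (-17) = -67 → (-4,-67,-38)

-4,-67,-38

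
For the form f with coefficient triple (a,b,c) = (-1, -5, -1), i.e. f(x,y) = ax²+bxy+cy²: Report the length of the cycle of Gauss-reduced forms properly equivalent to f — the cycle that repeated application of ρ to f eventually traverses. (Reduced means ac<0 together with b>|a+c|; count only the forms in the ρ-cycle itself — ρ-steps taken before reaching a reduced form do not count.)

D = 21, ⌊√D⌋ = 4
descent: ρ → (-1,3,3)  [lands on river]
river: ρ → (3,3,-1)
ρ-cycle length = 2 (tail of 1 descent step not counted)

2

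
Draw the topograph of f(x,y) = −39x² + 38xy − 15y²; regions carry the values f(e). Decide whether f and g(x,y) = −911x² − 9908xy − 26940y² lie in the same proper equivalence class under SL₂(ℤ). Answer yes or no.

D₁ = -896, D₂ = -896
f is negative-definite; reduce −f:
−f: flip: (39,-38,15)→(15,38,39)
−f: translate: b→8 (≡38 mod 30), so (15,38,39)→(15,8,16)
−f: reduced (well bottom): (15,8,16) with a≤c, −a<b≤a
flip sign back: reduced form of f is (-15,-8,-16)
g is negative-definite; reduce −g:
−g: translate: b→798 (≡9908 mod 1822), so (911,9908,26940)→(911,798,175)
−g: flip: (911,798,175)→(175,-798,911)
−g: translate: b→-98 (≡-798 mod 350), so (175,-798,911)→(175,-98,15)
−g: flip: (175,-98,15)→(15,98,175)
−g: translate: b→8 (≡98 mod 30), so (15,98,175)→(15,8,16)
−g: reduced (well bottom): (15,8,16) with a≤c, −a<b≤a
flip sign back: reduced form of g is (-15,-8,-16)
reduced forms (-15, -8, -16) vs (-15, -8, -16) ⇒ equivalent

yes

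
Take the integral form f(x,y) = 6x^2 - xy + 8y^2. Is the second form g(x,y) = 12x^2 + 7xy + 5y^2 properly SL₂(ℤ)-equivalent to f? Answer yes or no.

D₁ = -191, D₂ = -191
f: reduced (well bottom): (6,-1,8) with a≤c, −a<b≤a
g: flip: (12,7,5)→(5,-7,12)
g: translate: b→3 (≡-7 mod 10), so (5,-7,12)→(5,3,10)
g: reduced (well bottom): (5,3,10) with a≤c, −a<b≤a
reduced forms (6, -1, 8) vs (5, 3, 10) ⇒ inequivalent

no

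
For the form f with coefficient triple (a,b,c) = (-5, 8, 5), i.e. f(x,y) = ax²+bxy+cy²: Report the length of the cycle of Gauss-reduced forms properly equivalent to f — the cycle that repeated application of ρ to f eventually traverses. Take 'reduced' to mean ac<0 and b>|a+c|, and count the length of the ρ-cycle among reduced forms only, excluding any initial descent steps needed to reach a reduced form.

D = 164, ⌊√D⌋ = 12
river: ρ → (5,12,-1)
river: ρ → (-1,12,5)
river: ρ → (5,8,-5)
river: ρ → (-5,12,1)
river: ρ → (1,12,-5)
river: ρ → (-5,8,5)
ρ-cycle length = 6 (tail of 0 descent steps not counted)

6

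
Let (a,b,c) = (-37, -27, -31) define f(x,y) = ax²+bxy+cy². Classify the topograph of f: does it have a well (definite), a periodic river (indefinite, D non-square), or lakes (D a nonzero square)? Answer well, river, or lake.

D = b²−4ac = (-27)² − 4·(-37)·(-31) = -3859
D < 0 ⇒ definite ⇒ every region one sign ⇒ single well

well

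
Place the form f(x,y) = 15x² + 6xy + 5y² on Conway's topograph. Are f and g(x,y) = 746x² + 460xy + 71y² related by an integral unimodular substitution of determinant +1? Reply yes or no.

D₁ = -264, D₂ = -264
f: flip: (15,6,5)→(5,-6,15)
f: translate: b→4 (≡-6 mod 10), so (5,-6,15)→(5,4,14)
f: reduced (well bottom): (5,4,14) with a≤c, −a<b≤a
g: flip: (746,460,71)→(71,-460,746)
g: translate: b→-34 (≡-460 mod 142), so (71,-460,746)→(71,-34,5)
g: flip: (71,-34,5)→(5,34,71)
g: translate: b→4 (≡34 mod 10), so (5,34,71)→(5,4,14)
g: reduced (well bottom): (5,4,14) with a≤c, −a<b≤a
reduced forms (5, 4, 14) vs (5, 4, 14) ⇒ equivalent

yes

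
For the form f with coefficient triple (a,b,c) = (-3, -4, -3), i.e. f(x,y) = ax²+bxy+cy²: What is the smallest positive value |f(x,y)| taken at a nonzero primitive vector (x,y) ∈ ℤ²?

translate: b→-2 (≡4 mod 6), so (3,4,3)→(3,-2,2)
flip: (3,-2,2)→(2,2,3)
reduced (well bottom): (2,2,3) with a≤c, −a<b≤a
well minimum |f| = |-2| = 2 (negative-definite)

2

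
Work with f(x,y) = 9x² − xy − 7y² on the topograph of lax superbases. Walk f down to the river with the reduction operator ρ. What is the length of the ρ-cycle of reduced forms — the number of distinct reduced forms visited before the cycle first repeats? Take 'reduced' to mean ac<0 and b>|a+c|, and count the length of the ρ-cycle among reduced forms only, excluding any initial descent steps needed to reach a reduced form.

D = 253, ⌊√D⌋ = 15
descent: ρ → (-7,15,1)  [lands on river]
river: ρ → (1,15,-7)
river: ρ → (-7,13,3)
river: ρ → (3,11,-11)
river: ρ → (-11,11,3)
river: ρ → (3,13,-7)
ρ-cycle length = 6 (tail of 1 descent step not counted)

6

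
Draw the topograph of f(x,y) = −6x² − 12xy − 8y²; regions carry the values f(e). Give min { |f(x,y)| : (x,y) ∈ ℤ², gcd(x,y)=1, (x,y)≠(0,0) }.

translate: b→0 (≡12 mod 12), so (6,12,8)→(6,0,2)
flip: (6,0,2)→(2,0,6)
reduced (well bottom): (2,0,6) with a≤c, −a<b≤a
well minimum |f| = |-2| = 2 (negative-definite)

2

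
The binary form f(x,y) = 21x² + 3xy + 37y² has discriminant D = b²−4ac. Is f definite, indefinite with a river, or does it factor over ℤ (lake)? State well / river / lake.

D = b²−4ac = 3² − 4·21·37 = -3099
D < 0 ⇒ definite ⇒ every region one sign ⇒ single well

well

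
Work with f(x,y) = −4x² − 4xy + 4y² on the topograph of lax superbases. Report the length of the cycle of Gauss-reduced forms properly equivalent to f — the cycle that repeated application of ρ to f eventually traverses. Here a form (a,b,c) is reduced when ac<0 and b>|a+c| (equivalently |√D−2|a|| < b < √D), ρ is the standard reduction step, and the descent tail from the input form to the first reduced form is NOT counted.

D = 80, ⌊√D⌋ = 8
descent: ρ → (4,4,-4)  [lands on river]
river: ρ → (-4,4,4)
ρ-cycle length = 2 (tail of 1 descent step not counted)

2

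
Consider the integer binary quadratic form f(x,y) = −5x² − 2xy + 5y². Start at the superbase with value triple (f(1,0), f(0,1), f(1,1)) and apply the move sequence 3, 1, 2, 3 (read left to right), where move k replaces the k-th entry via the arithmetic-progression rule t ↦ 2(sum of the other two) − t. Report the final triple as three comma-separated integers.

start (-5,5,-2) = (f(1,0),f(0,1),f(1,1))
replace slot 3: 2·((-5)+5) − (-2) = 2 → (-5,5,2)
replace slot 1: 2·(5+2) − (-5) = 19 → (19,5,2)
replace slot 2: 2·(19+2) − 5 = 37 → (19,37,2)
replace slot 3: 2·(19+37) − 2 = 110 → (19,37,110)

19,37,110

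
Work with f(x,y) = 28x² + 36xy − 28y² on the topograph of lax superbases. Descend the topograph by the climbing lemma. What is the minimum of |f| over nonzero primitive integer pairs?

river: ρ → (-28,20,36)
river: ρ → (36,52,-12)
river: ρ → (-12,44,52)
river: ρ → (52,60,-4)
river: ρ → (-4,60,52)
river: ρ → (52,44,-12)
river: ρ → (-12,52,36)
river: ρ → (36,20,-28)
river: ρ → (-28,36,28)
river: ρ → (28,20,-36)
river: ρ → (-36,52,12)
river: ρ → (12,44,-52)
river: ρ → (-52,60,4)
river: ρ → (4,60,-52)
river: ρ → (-52,44,12)
river: ρ → (12,52,-36)
river: ρ → (-36,20,28)
river: ρ → (28,36,-28)
closes: descent 0, river 18
min |a| on river = 4

4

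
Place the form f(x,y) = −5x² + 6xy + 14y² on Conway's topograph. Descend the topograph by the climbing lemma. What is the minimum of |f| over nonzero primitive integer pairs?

descent: ρ → (14,-6,-5)
descent: ρ → (-5,16,3)  [lands on river]
river: ρ → (3,14,-10)
river: ρ → (-10,6,7)
river: ρ → (7,8,-9)
river: ρ → (-9,10,6)
river: ρ → (6,14,-5)
closes: descent 2, river 6
min |a| on river = 3

3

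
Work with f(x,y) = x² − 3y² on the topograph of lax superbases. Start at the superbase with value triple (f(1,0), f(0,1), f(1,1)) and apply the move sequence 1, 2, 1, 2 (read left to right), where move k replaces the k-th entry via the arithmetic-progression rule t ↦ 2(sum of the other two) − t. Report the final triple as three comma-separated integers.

start (1,-3,-2) = (f(1,0),f(0,1),f(1,1))
replace slot 1: 2·((-3)+(-2)) − 1 = -11 → (-11,-3,-2)
replace slot 2: 2·((-11)+(-2)) − (-3) = -23 → (-11,-23,-2)
replace slot 1: 2·((-23)+(-2)) − (-11) = -39 → (-39,-23,-2)
replace slot 2: 2·((-39)+(-2)) − (-23) = -59 → (-39,-59,-2)

-39,-59,-2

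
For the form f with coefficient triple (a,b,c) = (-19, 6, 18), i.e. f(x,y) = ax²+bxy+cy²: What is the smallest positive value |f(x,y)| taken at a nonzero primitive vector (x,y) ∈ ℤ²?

river: ρ → (18,30,-7)
river: ρ → (-7,26,26)
river: ρ → (26,26,-7)
river: ρ → (-7,30,18)
river: ρ → (18,6,-19)
river: ρ → (-19,32,5)
river: ρ → (5,28,-31)
river: ρ → (-31,34,2)
river: ρ → (2,34,-31)
river: ρ → (-31,28,5)
river: ρ → (5,32,-19)
river: ρ → (-19,6,18)
closes: descent 0, river 12
min |a| on river = 2

2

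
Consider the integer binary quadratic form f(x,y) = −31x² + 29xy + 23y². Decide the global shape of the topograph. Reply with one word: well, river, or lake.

D = b²−4ac = 29² − 4·(-31)·23 = 3693
D > 0 non-square ⇒ indefinite ⇒ periodic river

river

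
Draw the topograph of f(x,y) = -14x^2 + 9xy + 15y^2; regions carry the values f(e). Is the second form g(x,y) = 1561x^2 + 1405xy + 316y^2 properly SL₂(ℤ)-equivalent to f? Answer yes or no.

D₁ = 921, D₂ = 921
river cycle of f (length 34): (15, 21, -8), (-8, 27, 6), (6, 21, -20), (-20, 19, 7), (7, 23, -14), (-14, 5, 16), (16, 27, -3), (-3, 27, 16), (16, 5, -14), (-14, 23, 7), … (24 more)
river cycle of g (length 34): (15, 21, -8), (-8, 27, 6), (6, 21, -20), (-20, 19, 7), (7, 23, -14), (-14, 5, 16), (16, 27, -3), (-3, 27, 16), (16, 5, -14), (-14, 23, 7), … (24 more)
cycles coincide ⇒ equivalent

yes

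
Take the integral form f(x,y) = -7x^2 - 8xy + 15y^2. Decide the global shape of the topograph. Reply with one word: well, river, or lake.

D = b²−4ac = (-8)² − 4·(-7)·15 = 484
D = 22² is a perfect square ⇒ form factors over ℤ ⇒ lakes

lake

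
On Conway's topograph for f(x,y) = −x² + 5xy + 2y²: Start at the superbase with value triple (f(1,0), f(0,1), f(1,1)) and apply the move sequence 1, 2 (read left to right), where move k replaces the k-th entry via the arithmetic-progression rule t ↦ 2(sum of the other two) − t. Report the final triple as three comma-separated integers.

start (-1,2,6) = (f(1,0),f(0,1),f(1,1))
replace slot 1: 2·(2+6) − (-1) = 17 → (17,2,6)
replace slot 2: 2·(17+6) − 2 = 44 → (17,44,6)

17,44,6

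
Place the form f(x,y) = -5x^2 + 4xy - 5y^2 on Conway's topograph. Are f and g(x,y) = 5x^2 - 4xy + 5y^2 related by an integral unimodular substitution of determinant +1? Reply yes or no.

D₁ = -84, D₂ = -84
f is negative-definite; reduce −f:
−f: flip: (5,-4,5)→(5,4,5)
−f: reduced (well bottom): (5,4,5) with a≤c, −a<b≤a
flip sign back: reduced form of f is (-5,-4,-5)
g: flip: (5,-4,5)→(5,4,5)
g: reduced (well bottom): (5,4,5) with a≤c, −a<b≤a
reduced forms (-5, -4, -5) vs (5, 4, 5) ⇒ inequivalent

no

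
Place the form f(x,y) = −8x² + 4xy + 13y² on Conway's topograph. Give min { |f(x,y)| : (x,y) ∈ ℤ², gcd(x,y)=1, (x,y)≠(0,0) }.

descent: ρ → (13,-4,-8)
descent: ρ → (-8,20,1)  [lands on river]
river: ρ → (1,20,-8)
river: ρ → (-8,12,9)
river: ρ → (9,6,-11)
river: ρ → (-11,16,4)
river: ρ → (4,16,-11)
river: ρ → (-11,6,9)
river: ρ → (9,12,-8)
closes: descent 2, river 8
min |a| on river = 1

1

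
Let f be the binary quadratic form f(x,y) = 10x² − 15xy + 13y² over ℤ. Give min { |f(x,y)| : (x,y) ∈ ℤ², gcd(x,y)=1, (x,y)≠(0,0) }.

translate: b→5 (≡-15 mod 20), so (10,-15,13)→(10,5,8)
flip: (10,5,8)→(8,-5,10)
reduced (well bottom): (8,-5,10) with a≤c, −a<b≤a
well minimum = a = 8

8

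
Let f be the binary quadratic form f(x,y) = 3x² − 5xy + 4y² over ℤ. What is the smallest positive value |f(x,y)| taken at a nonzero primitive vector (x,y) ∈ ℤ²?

translate: b→1 (≡-5 mod 6), so (3,-5,4)→(3,1,2)
flip: (3,1,2)→(2,-1,3)
reduced (well bottom): (2,-1,3) with a≤c, −a<b≤a
well minimum = a = 2

2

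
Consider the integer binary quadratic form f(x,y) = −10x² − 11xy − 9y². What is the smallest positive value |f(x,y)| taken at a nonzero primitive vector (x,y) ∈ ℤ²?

translate: b→-9 (≡11 mod 20), so (10,11,9)→(10,-9,8)
flip: (10,-9,8)→(8,9,10)
translate: b→-7 (≡9 mod 16), so (8,9,10)→(8,-7,9)
reduced (well bottom): (8,-7,9) with a≤c, −a<b≤a
well minimum |f| = |-8| = 8 (negative-definite)

8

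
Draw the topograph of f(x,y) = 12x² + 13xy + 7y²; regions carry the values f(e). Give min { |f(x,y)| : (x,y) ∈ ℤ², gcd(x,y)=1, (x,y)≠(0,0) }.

translate: b→-11 (≡13 mod 24), so (12,13,7)→(12,-11,6)
flip: (12,-11,6)→(6,11,12)
translate: b→-1 (≡11 mod 12), so (6,11,12)→(6,-1,7)
reduced (well bottom): (6,-1,7) with a≤c, −a<b≤a
well minimum = a = 6

6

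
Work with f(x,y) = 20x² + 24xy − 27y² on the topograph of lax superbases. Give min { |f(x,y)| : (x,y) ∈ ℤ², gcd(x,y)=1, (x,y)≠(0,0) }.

river: ρ → (-27,30,17)
river: ρ → (17,38,-19)
river: ρ → (-19,38,17)
river: ρ → (17,30,-27)
river: ρ → (-27,24,20)
river: ρ → (20,16,-31)
river: ρ → (-31,46,5)
river: ρ → (5,44,-40)
river: ρ → (-40,36,9)
river: ρ → (9,36,-40)
river: ρ → (-40,44,5)
river: ρ → (5,46,-31)
river: ρ → (-31,16,20)
river: ρ → (20,24,-27)
closes: descent 0, river 14
min |a| on river = 5

5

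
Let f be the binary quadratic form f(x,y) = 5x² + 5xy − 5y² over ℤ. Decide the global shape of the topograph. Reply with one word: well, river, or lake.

D = b²−4ac = 5² − 4·5·(-5) = 125
D > 0 non-square ⇒ indefinite ⇒ periodic river

river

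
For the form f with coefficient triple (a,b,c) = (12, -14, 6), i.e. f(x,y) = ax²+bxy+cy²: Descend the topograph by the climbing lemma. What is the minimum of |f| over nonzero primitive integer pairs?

translate: b→10 (≡-14 mod 24), so (12,-14,6)→(12,10,4)
flip: (12,10,4)→(4,-10,12)
translate: b→-2 (≡-10 mod 8), so (4,-10,12)→(4,-2,6)
reduced (well bottom): (4,-2,6) with a≤c, −a<b≤a
well minimum = a = 4

4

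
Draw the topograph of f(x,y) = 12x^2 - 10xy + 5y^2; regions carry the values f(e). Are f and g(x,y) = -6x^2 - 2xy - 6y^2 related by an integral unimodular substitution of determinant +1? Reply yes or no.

D₁ = -140, D₂ = -140
f: flip: (12,-10,5)→(5,10,12)
f: translate: b→0 (≡10 mod 10), so (5,10,12)→(5,0,7)
f: reduced (well bottom): (5,0,7) with a≤c, −a<b≤a
g is negative-definite; reduce −g:
−g: reduced (well bottom): (6,2,6) with a≤c, −a<b≤a
flip sign back: reduced form of g is (-6,-2,-6)
reduced forms (5, 0, 7) vs (-6, -2, -6) ⇒ inequivalent

no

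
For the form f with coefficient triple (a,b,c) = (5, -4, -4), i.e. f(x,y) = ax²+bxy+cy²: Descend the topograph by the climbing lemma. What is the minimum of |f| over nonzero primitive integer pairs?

descent: ρ → (-4,4,5)  [lands on river]
river: ρ → (5,6,-3)
river: ρ → (-3,6,5)
river: ρ → (5,4,-4)
closes: descent 1, river 4
min |a| on river = 3

3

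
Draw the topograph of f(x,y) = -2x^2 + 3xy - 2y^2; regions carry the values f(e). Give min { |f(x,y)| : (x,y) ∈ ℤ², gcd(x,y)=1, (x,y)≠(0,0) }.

translate: b→1 (≡-3 mod 4), so (2,-3,2)→(2,1,1)
flip: (2,1,1)→(1,-1,2)
translate: b→1 (≡-1 mod 2), so (1,-1,2)→(1,1,2)
reduced (well bottom): (1,1,2) with a≤c, −a<b≤a
well minimum |f| = |-1| = 1 (negative-definite)

1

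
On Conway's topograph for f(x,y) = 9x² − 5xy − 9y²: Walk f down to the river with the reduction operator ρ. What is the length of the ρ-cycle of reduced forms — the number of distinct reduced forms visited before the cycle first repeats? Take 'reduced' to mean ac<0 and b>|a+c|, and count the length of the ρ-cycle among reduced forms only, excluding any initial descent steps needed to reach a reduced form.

D = 349, ⌊√D⌋ = 18
descent: ρ → (-9,5,9)  [lands on river]
river: ρ → (9,13,-5)
river: ρ → (-5,17,3)
river: ρ → (3,13,-15)
river: ρ → (-15,17,1)
river: ρ → (1,17,-15)
river: ρ → (-15,13,3)
river: ρ → (3,17,-5)
river: ρ → (-5,13,9)
river: ρ → (9,5,-9)
river: ρ → (-9,13,5)
river: ρ → (5,17,-3)
river: ρ → (-3,13,15)
river: ρ → (15,17,-1)
river: ρ → (-1,17,15)
river: ρ → (15,13,-3)
river: ρ → (-3,17,5)
river: ρ → (5,13,-9)
ρ-cycle length = 18 (tail of 1 descent step not counted)

18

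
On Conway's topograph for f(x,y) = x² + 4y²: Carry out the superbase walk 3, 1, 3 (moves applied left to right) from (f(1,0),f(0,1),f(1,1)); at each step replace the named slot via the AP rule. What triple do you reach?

start (1,4,5) = (f(1,0),f(0,1),f(1,1))
replace slot 3: 2·(1+4) − 5 = 5 → (1,4,5)
replace slot 1: 2·(4+5) − 1 = 17 → (17,4,5)
replace slot 3: 2·(17+4) − 5 = 37 → (17,4,37)

17,4,37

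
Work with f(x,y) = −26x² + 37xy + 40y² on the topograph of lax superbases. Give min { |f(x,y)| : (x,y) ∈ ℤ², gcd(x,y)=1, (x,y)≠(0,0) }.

river: ρ → (40,43,-23)
river: ρ → (-23,49,34)
river: ρ → (34,19,-38)
river: ρ → (-38,57,15)
river: ρ → (15,63,-26)
river: ρ → (-26,41,37)
river: ρ → (37,33,-30)
river: ρ → (-30,27,40)
river: ρ → (40,53,-17)
river: ρ → (-17,49,46)
river: ρ → (46,43,-20)
river: ρ → (-20,37,52)
river: ρ → (52,67,-5)
river: ρ → (-5,73,10)
river: ρ → (10,67,-26)
river: ρ → (-26,37,40)
closes: descent 0, river 16
min |a| on river = 5

5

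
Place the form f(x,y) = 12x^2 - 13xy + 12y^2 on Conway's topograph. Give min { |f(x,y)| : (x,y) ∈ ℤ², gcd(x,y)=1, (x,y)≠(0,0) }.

translate: b→11 (≡-13 mod 24), so (12,-13,12)→(12,11,11)
flip: (12,11,11)→(11,-11,12)
translate: b→11 (≡-11 mod 22), so (11,-11,12)→(11,11,12)
reduced (well bottom): (11,11,12) with a≤c, −a<b≤a
well minimum = a = 11

11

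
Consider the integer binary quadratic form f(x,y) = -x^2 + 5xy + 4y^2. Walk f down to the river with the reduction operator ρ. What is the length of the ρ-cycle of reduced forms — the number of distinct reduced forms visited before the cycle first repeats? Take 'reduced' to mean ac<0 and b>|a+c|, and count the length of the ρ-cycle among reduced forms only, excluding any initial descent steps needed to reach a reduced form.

D = 41, ⌊√D⌋ = 6
river: ρ → (4,3,-2)
river: ρ → (-2,5,2)
river: ρ → (2,3,-4)
river: ρ → (-4,5,1)
river: ρ → (1,5,-4)
river: ρ → (-4,3,2)
river: ρ → (2,5,-2)
river: ρ → (-2,3,4)
river: ρ → (4,5,-1)
river: ρ → (-1,5,4)
ρ-cycle length = 10 (tail of 0 descent steps not counted)

10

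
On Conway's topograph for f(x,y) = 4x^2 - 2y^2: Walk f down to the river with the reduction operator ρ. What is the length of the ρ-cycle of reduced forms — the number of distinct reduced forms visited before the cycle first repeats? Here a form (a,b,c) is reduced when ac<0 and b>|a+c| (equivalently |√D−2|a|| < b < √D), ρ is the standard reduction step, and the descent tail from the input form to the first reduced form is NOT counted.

D = 32, ⌊√D⌋ = 5
descent: ρ → (-2,4,2)  [lands on river]
river: ρ → (2,4,-2)
ρ-cycle length = 2 (tail of 1 descent step not counted)

2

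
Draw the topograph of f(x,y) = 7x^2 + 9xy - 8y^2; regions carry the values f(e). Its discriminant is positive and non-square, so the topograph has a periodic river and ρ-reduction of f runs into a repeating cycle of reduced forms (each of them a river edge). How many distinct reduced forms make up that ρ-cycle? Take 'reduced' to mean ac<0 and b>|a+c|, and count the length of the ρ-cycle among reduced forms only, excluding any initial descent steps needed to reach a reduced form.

D = 305, ⌊√D⌋ = 17
river: ρ → (-8,7,8)
river: ρ → (8,9,-7)
river: ρ → (-7,5,10)
river: ρ → (10,15,-2)
river: ρ → (-2,17,2)
river: ρ → (2,15,-10)
river: ρ → (-10,5,7)
river: ρ → (7,9,-8)
ρ-cycle length = 8 (tail of 0 descent steps not counted)

8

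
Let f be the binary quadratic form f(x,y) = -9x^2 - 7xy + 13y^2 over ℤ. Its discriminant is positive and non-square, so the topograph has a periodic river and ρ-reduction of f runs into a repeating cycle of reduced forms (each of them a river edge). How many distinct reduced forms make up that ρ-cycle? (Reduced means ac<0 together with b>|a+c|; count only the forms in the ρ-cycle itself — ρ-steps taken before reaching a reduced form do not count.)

D = 517, ⌊√D⌋ = 22
descent: ρ → (13,7,-9)  [lands on river]
river: ρ → (-9,11,11)
river: ρ → (11,11,-9)
river: ρ → (-9,7,13)
river: ρ → (13,19,-3)
river: ρ → (-3,17,19)
river: ρ → (19,21,-1)
river: ρ → (-1,21,19)
river: ρ → (19,17,-3)
river: ρ → (-3,19,13)
ρ-cycle length = 10 (tail of 1 descent step not counted)

10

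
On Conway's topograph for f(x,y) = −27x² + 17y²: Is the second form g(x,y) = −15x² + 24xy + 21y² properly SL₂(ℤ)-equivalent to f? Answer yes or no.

D₁ = 1836, D₂ = 1836
river cycle of f (length 14): (17, 34, -10), (-10, 26, 29), (29, 32, -7), (-7, 38, 14), (14, 18, -27), (-27, 36, 5), (5, 34, -34), (-34, 34, 5), (5, 36, -27), (-27, 18, 14), … (4 more)
river cycle of g (length 6): (21, 18, -18), (-18, 18, 21), (21, 24, -15), (-15, 36, 9), (9, 36, -15), (-15, 24, 21)
cycles differ ⇒ inequivalent

no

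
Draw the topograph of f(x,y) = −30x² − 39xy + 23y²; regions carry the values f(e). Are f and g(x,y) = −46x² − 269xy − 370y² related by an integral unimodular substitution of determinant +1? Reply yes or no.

D₁ = 4281, D₂ = 4281
river cycle of f (length 28): (23, 39, -30), (-30, 21, 32), (32, 43, -19), (-19, 33, 42), (42, 51, -10), (-10, 49, 47), (47, 45, -12), (-12, 51, 35), (35, 19, -28), (-28, 37, 26), … (18 more)
river cycle of g (length 28): (23, 39, -30), (-30, 21, 32), (32, 43, -19), (-19, 33, 42), (42, 51, -10), (-10, 49, 47), (47, 45, -12), (-12, 51, 35), (35, 19, -28), (-28, 37, 26), … (18 more)
cycles coincide ⇒ equivalent

yes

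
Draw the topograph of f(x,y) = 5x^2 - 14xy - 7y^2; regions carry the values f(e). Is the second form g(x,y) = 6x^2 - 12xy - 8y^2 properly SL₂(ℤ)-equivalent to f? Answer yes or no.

D₁ = 336, D₂ = 336
river cycle of f (length 4): (-7, 14, 5), (5, 16, -4), (-4, 16, 5), (5, 14, -7)
river cycle of g (length 6): (-8, 12, 6), (6, 12, -8), (-8, 4, 10), (10, 16, -2), (-2, 16, 10), (10, 4, -8)
cycles differ ⇒ inequivalent

no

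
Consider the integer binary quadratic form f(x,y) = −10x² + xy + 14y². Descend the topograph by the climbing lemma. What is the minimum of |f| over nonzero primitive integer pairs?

descent: ρ → (14,-1,-10)
descent: ρ → (-10,21,3)  [lands on river]
river: ρ → (3,21,-10)
river: ρ → (-10,19,5)
river: ρ → (5,21,-6)
river: ρ → (-6,15,14)
river: ρ → (14,13,-7)
river: ρ → (-7,15,12)
river: ρ → (12,9,-10)
river: ρ → (-10,11,11)
river: ρ → (11,11,-10)
river: ρ → (-10,9,12)
river: ρ → (12,15,-7)
river: ρ → (-7,13,14)
river: ρ → (14,15,-6)
river: ρ → (-6,21,5)
river: ρ → (5,19,-10)
closes: descent 2, river 16
min |a| on river = 3

3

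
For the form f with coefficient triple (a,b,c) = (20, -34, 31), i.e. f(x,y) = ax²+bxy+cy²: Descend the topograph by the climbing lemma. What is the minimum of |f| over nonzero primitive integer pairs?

translate: b→6 (≡-34 mod 40), so (20,-34,31)→(20,6,17)
flip: (20,6,17)→(17,-6,20)
reduced (well bottom): (17,-6,20) with a≤c, −a<b≤a
well minimum = a = 17

17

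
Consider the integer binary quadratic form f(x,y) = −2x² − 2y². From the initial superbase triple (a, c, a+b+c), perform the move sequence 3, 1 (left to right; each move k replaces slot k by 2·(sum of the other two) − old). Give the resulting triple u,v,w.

start (-2,-2,-4) = (f(1,0),f(0,1),f(1,1))
replace slot 3: 2·((-2)+(-2)) − (-4) = -4 → (-2,-2,-4)
replace slot 1: 2·((-2)+(-4)) − (-2) = -10 → (-10,-2,-4)

-10,-2,-4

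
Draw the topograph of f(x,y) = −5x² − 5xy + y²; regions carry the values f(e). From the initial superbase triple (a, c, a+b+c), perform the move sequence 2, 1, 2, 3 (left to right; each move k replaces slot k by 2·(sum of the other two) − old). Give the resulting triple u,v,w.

start (-5,1,-9) = (f(1,0),f(0,1),f(1,1))
replace slot 2: 2·((-5)+(-9)) − 1 = -29 → (-5,-29,-9)
replace slot 1: 2·((-29)+(-9)) − (-5) = -71 → (-71,-29,-9)
replace slot 2: 2·((-71)+(-9)) − (-29) = -131 → (-71,-131,-9)
replace slot 3: 2·((-71)+(-131)) − (-9) = -395 → (-71,-131,-395)

-71,-131,-395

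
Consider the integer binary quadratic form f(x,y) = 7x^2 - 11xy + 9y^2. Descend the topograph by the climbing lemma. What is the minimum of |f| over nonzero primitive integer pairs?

translate: b→3 (≡-11 mod 14), so (7,-11,9)→(7,3,5)
flip: (7,3,5)→(5,-3,7)
reduced (well bottom): (5,-3,7) with a≤c, −a<b≤a
well minimum = a = 5

5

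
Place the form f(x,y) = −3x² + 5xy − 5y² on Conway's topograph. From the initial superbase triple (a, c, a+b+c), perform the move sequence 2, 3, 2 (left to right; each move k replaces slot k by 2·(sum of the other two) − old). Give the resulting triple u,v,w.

start (-3,-5,-3) = (f(1,0),f(0,1),f(1,1))
replace slot 2: 2·((-3)+(-3)) − (-5) = -7 → (-3,-7,-3)
replace slot 3: 2·((-3)+(-7)) − (-3) = -17 → (-3,-7,-17)
replace slot 2: 2·((-3)+(-17)) − (-7) = -33 → (-3,-33,-17)

-3,-33,-17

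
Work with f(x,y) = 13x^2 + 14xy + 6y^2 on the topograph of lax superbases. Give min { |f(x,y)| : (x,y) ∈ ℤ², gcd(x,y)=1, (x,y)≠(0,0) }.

translate: b→-12 (≡14 mod 26), so (13,14,6)→(13,-12,5)
flip: (13,-12,5)→(5,12,13)
translate: b→2 (≡12 mod 10), so (5,12,13)→(5,2,6)
reduced (well bottom): (5,2,6) with a≤c, −a<b≤a
well minimum = a = 5

5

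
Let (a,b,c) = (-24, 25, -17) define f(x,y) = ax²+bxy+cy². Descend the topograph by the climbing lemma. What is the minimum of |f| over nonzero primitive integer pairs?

translate: b→23 (≡-25 mod 48), so (24,-25,17)→(24,23,16)
flip: (24,23,16)→(16,-23,24)
translate: b→9 (≡-23 mod 32), so (16,-23,24)→(16,9,17)
reduced (well bottom): (16,9,17) with a≤c, −a<b≤a
well minimum |f| = |-16| = 16 (negative-definite)

16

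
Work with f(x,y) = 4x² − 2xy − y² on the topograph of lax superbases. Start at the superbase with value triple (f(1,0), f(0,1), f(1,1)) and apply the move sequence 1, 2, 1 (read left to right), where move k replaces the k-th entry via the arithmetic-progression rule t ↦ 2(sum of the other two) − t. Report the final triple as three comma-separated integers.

start (4,-1,1) = (f(1,0),f(0,1),f(1,1))
replace slot 1: 2·((-1)+1) − 4 = -4 → (-4,-1,1)
replace slot 2: 2·((-4)+1) − (-1) = -5 → (-4,-5,1)
replace slot 1: 2·((-5)+1) − (-4) = -4 → (-4,-5,1)

-4,-5,1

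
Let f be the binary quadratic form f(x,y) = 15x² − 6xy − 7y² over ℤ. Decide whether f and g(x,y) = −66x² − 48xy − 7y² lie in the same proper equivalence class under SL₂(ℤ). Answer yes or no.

D₁ = 456, D₂ = 456
river cycle of f (length 6): (-7, 20, 2), (2, 20, -7), (-7, 8, 14), (14, 20, -1), (-1, 20, 14), (14, 8, -7)
river cycle of g (length 6): (-7, 20, 2), (2, 20, -7), (-7, 8, 14), (14, 20, -1), (-1, 20, 14), (14, 8, -7)
cycles coincide ⇒ equivalent

yes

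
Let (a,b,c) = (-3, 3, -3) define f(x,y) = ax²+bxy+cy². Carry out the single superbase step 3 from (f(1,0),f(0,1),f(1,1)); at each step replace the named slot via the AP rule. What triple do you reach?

start (-3,-3,-3) = (f(1,0),f(0,1),f(1,1))
replace slot 3: 2·((-3)+(-3)) − (-3) = -9 → (-3,-3,-9)

-3,-3,-9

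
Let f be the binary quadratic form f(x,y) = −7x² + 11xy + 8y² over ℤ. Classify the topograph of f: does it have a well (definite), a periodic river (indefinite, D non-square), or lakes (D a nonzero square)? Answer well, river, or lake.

D = b²−4ac = 11² − 4·(-7)·8 = 345
D > 0 non-square ⇒ indefinite ⇒ periodic river

river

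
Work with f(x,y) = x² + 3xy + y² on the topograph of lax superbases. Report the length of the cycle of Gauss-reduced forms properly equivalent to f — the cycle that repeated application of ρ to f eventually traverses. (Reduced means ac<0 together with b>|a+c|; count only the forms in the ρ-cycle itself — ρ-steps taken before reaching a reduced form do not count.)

D = 5, ⌊√D⌋ = 2
descent: ρ → (1,1,-1)  [lands on river]
river: ρ → (-1,1,1)
ρ-cycle length = 2 (tail of 1 descent step not counted)

2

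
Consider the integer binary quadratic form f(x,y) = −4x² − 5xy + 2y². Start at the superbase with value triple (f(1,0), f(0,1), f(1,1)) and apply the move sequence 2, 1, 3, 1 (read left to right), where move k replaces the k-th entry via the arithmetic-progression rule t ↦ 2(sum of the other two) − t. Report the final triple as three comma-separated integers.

start (-4,2,-7) = (f(1,0),f(0,1),f(1,1))
replace slot 2: 2·((-4)+(-7)) − 2 = -24 → (-4,-24,-7)
replace slot 1: 2·((-24)+(-7)) − (-4) = -58 → (-58,-24,-7)
replace slot 3: 2·((-58)+(-24)) − (-7) = -157 → (-58,-24,-157)
replace slot 1: 2·((-24)+(-157)) − (-58) = -304 → (-304,-24,-157)

-304,-24,-157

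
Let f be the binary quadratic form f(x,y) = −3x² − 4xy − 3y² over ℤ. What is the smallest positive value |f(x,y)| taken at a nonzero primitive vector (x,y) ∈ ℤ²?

translate: b→-2 (≡4 mod 6), so (3,4,3)→(3,-2,2)
flip: (3,-2,2)→(2,2,3)
reduced (well bottom): (2,2,3) with a≤c, −a<b≤a
well minimum |f| = |-2| = 2 (negative-definite)

2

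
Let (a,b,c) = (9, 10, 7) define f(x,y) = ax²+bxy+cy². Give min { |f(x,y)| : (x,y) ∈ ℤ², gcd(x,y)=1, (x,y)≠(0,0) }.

translate: b→-8 (≡10 mod 18), so (9,10,7)→(9,-8,6)
flip: (9,-8,6)→(6,8,9)
translate: b→-4 (≡8 mod 12), so (6,8,9)→(6,-4,7)
reduced (well bottom): (6,-4,7) with a≤c, −a<b≤a
well minimum = a = 6

6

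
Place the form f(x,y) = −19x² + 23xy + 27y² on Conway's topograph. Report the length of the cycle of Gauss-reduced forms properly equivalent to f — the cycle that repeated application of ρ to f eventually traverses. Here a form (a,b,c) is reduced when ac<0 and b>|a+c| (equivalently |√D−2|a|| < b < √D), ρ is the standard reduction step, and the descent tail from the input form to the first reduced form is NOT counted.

D = 2581, ⌊√D⌋ = 50
river: ρ → (27,31,-15)
river: ρ → (-15,29,29)
river: ρ → (29,29,-15)
river: ρ → (-15,31,27)
river: ρ → (27,23,-19)
river: ρ → (-19,15,31)
river: ρ → (31,47,-3)
river: ρ → (-3,49,15)
river: ρ → (15,41,-15)
river: ρ → (-15,49,3)
river: ρ → (3,47,-31)
river: ρ → (-31,15,19)
river: ρ → (19,23,-27)
river: ρ → (-27,31,15)
river: ρ → (15,29,-29)
river: ρ → (-29,29,15)
river: ρ → (15,31,-27)
river: ρ → (-27,23,19)
river: ρ → (19,15,-31)
river: ρ → (-31,47,3)
river: ρ → (3,49,-15)
river: ρ → (-15,41,15)
river: ρ → (15,49,-3)
river: ρ → (-3,47,31)
river: ρ → (31,15,-19)
river: ρ → (-19,23,27)
ρ-cycle length = 26 (tail of 0 descent steps not counted)

26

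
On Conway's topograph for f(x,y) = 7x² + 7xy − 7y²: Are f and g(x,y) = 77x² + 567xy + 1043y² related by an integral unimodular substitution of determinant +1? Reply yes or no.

D₁ = 245, D₂ = 245
river cycle of f (length 2): (-7, 7, 7), (7, 7, -7)
river cycle of g (length 2): (7, 7, -7), (-7, 7, 7)
cycles coincide ⇒ equivalent

yes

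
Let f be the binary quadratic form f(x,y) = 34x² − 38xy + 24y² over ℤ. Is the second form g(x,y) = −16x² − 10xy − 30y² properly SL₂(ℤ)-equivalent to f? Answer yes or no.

D₁ = -1820, D₂ = -1820
f: translate: b→30 (≡-38 mod 68), so (34,-38,24)→(34,30,20)
f: flip: (34,30,20)→(20,-30,34)
f: translate: b→10 (≡-30 mod 40), so (20,-30,34)→(20,10,24)
f: reduced (well bottom): (20,10,24) with a≤c, −a<b≤a
g is negative-definite; reduce −g:
−g: reduced (well bottom): (16,10,30) with a≤c, −a<b≤a
flip sign back: reduced form of g is (-16,-10,-30)
reduced forms (20, 10, 24) vs (-16, -10, -30) ⇒ inequivalent

no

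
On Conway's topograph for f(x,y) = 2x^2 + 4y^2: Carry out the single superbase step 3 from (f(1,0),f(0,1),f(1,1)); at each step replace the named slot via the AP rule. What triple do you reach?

start (2,4,6) = (f(1,0),f(0,1),f(1,1))
replace slot 3: 2·(2+4) − 6 = 6 → (2,4,6)

2,4,6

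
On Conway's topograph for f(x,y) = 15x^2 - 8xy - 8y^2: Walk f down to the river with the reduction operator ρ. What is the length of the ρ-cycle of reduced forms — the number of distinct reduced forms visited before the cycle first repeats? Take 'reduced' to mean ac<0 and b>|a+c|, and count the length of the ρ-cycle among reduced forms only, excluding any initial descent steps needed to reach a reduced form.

D = 544, ⌊√D⌋ = 23
descent: ρ → (-8,8,15)  [lands on river]
river: ρ → (15,22,-1)
river: ρ → (-1,22,15)
river: ρ → (15,8,-8)
ρ-cycle length = 4 (tail of 1 descent step not counted)

4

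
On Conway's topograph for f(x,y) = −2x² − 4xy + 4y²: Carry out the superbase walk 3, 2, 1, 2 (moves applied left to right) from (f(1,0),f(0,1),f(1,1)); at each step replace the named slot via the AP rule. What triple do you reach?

start (-2,4,-2) = (f(1,0),f(0,1),f(1,1))
replace slot 3: 2·((-2)+4) − (-2) = 6 → (-2,4,6)
replace slot 2: 2·((-2)+6) − 4 = 4 → (-2,4,6)
replace slot 1: 2·(4+6) − (-2) = 22 → (22,4,6)
replace slot 2: 2·(22+6) − 4 = 52 → (22,52,6)

22,52,6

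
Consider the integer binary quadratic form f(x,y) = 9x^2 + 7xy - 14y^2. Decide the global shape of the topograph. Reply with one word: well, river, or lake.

D = b²−4ac = 7² − 4·9·(-14) = 553
D > 0 non-square ⇒ indefinite ⇒ periodic river

river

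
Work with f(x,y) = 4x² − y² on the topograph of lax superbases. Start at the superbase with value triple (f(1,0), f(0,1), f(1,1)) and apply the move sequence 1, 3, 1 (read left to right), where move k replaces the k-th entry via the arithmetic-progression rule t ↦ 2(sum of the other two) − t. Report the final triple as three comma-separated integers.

start (4,-1,3) = (f(1,0),f(0,1),f(1,1))
replace slot 1: 2·((-1)+3) − 4 = 0 → (0,-1,3)
replace slot 3: 2·(0+(-1)) − 3 = -5 → (0,-1,-5)
replace slot 1: 2·((-1)+(-5)) − 0 = -12 → (-12,-1,-5)

-12,-1,-5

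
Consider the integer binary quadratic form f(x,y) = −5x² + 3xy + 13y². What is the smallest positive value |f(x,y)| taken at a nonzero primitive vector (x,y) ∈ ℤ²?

descent: ρ → (13,-3,-5)
descent: ρ → (-5,13,5)  [lands on river]
river: ρ → (5,7,-11)
river: ρ → (-11,15,1)
river: ρ → (1,15,-11)
river: ρ → (-11,7,5)
river: ρ → (5,13,-5)
river: ρ → (-5,7,11)
river: ρ → (11,15,-1)
river: ρ → (-1,15,11)
river: ρ → (11,7,-5)
closes: descent 2, river 10
min |a| on river = 1

1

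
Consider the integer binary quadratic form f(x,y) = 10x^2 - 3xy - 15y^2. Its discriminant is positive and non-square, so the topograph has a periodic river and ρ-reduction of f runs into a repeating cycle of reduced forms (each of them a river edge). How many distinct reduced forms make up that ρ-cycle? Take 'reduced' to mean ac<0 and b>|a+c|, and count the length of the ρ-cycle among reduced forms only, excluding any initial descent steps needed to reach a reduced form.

D = 609, ⌊√D⌋ = 24
descent: ρ → (-15,3,10)
descent: ρ → (10,17,-8)  [lands on river]
river: ρ → (-8,15,12)
river: ρ → (12,9,-11)
river: ρ → (-11,13,10)
river: ρ → (10,7,-14)
river: ρ → (-14,21,3)
river: ρ → (3,21,-14)
river: ρ → (-14,7,10)
river: ρ → (10,13,-11)
river: ρ → (-11,9,12)
river: ρ → (12,15,-8)
river: ρ → (-8,17,10)
river: ρ → (10,23,-2)
river: ρ → (-2,21,21)
river: ρ → (21,21,-2)
river: ρ → (-2,23,10)
ρ-cycle length = 16 (tail of 2 descent steps not counted)

16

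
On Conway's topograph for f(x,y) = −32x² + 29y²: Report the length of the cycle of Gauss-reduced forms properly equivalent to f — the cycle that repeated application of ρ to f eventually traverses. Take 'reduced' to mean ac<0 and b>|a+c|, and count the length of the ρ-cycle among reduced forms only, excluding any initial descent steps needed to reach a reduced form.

D = 3712, ⌊√D⌋ = 60
descent: ρ → (29,58,-3)  [lands on river]
river: ρ → (-3,56,48)
river: ρ → (48,40,-11)
river: ρ → (-11,48,32)
river: ρ → (32,16,-27)
river: ρ → (-27,38,21)
river: ρ → (21,46,-19)
river: ρ → (-19,30,37)
river: ρ → (37,44,-12)
river: ρ → (-12,52,21)
river: ρ → (21,32,-32)
river: ρ → (-32,32,21)
river: ρ → (21,52,-12)
river: ρ → (-12,44,37)
river: ρ → (37,30,-19)
river: ρ → (-19,46,21)
river: ρ → (21,38,-27)
river: ρ → (-27,16,32)
river: ρ → (32,48,-11)
river: ρ → (-11,40,48)
river: ρ → (48,56,-3)
river: ρ → (-3,58,29)
ρ-cycle length = 22 (tail of 1 descent step not counted)

22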